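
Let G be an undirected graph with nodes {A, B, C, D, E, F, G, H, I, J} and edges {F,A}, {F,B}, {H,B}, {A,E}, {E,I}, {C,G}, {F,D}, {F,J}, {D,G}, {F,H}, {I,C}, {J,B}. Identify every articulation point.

Removing F increases the component count from 1 to 2, so F is a cut vertex.
By contrast removing C leaves 1 component; it is not a cut vertex. No other vertex is a cut vertex either.

F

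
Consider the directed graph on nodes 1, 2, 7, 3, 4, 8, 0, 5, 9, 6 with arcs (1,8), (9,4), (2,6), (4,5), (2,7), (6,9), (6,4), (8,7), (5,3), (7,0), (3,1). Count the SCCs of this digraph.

10

{9} is an SCC by itself.
{7} is an SCC by itself.
{4} is an SCC by itself.
{1} is an SCC by itself.
{3} is an SCC by itself.
(and 5 more singleton SCCs)
That gives 10 strongly connected components.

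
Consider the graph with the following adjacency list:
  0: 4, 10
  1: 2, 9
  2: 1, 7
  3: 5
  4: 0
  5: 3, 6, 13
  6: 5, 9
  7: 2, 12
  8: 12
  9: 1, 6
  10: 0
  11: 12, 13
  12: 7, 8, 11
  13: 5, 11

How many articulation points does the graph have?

Removing 0 increases the component count from 2 to 3, so 0 is a cut vertex.
Removing 5 increases the component count from 2 to 3, so 5 is a cut vertex.
Removing 12 increases the component count from 2 to 3, so 12 is a cut vertex.
By contrast removing 7 leaves 2 components; it is not a cut vertex. No other vertex is a cut vertex either.

3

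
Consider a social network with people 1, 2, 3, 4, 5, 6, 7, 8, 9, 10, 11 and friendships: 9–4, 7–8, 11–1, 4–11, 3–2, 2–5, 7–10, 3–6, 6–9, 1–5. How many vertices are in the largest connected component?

Starting from 7 we can reach 7, 8, 10. That is one component of size 3.
Starting from 1 we can reach 1, 2, 3, 4, 5, 6, 9, 11. That is one component of size 8.
The largest has 8 vertices.

8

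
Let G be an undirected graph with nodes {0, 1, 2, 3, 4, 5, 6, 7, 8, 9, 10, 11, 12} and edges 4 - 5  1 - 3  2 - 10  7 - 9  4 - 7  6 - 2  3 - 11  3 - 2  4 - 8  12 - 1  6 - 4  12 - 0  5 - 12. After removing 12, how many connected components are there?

With 12 gone, the remaining components are: {0}; {1, 2, 3, 4, 5, 6, 7, 8, 9, 10, 11}.
That is 2 components.

2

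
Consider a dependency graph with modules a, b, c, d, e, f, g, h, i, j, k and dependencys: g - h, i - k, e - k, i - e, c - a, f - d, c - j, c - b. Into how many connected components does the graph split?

4

Starting from g we can reach g, h. That is one component of size 2.
Starting from d we can reach d, f. That is one component of size 2.
Starting from e we can reach e, i, k. That is one component of size 3.
Starting from a we can reach a, b, c, j. That is one component of size 4.
Total: 4 components.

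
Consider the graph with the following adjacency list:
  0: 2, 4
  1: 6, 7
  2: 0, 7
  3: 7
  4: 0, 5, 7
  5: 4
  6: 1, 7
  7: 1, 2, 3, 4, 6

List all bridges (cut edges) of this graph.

3-7, 4-5

The edges on the cycle 6-7-1-6 are not bridges since each lies on that cycle.
But removing 5-4 disconnects 5 from 4; removing 7-3 disconnects 7 from 3 — these are bridges.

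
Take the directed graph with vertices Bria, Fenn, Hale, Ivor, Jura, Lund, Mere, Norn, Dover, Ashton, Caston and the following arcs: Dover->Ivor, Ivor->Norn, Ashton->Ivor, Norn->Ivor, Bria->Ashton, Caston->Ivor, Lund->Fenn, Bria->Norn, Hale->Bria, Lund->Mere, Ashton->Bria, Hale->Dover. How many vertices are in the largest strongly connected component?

2

{Ivor, Norn} are all mutually reachable — one SCC of size 2.
{Bria, Ashton} are all mutually reachable — one SCC of size 2.
{Hale} is an SCC by itself.
{Fenn} is an SCC by itself.
{Lund} is an SCC by itself.
(and 4 more singleton SCCs)
The largest has 2 vertices.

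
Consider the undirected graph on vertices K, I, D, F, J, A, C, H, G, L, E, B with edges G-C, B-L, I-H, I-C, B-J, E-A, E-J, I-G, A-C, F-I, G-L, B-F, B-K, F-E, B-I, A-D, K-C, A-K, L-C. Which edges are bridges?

A-D, H-I

The edges on the cycle F-E-A-C-L-G-I-F are not bridges since each lies on that cycle.
But removing A-D disconnects A from D; removing H-I disconnects H from I — these are bridges.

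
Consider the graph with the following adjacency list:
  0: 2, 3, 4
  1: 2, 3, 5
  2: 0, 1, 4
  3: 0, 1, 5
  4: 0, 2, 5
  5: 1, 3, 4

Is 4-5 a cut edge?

No

After removing 4-5, the path 4-2-1-5 still connects them, so the edge is not a bridge.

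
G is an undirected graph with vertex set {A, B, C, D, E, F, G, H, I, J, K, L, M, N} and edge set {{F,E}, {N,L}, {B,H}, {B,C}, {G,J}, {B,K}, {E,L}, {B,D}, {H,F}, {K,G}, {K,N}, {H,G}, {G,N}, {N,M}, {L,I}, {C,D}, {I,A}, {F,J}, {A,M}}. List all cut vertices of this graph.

B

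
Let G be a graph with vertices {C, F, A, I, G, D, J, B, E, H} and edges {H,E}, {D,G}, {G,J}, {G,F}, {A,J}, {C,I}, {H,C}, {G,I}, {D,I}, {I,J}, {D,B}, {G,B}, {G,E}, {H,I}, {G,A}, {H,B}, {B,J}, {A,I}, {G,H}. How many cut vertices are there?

1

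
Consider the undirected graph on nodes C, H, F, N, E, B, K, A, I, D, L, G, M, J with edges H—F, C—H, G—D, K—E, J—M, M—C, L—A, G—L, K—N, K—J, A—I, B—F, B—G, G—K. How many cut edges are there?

6

The edges on the cycle B-G-K-J-M-C-H-F-B are not bridges since each lies on that cycle.
But removing N—K disconnects N from K; removing G—L disconnects G from L; removing K—E disconnects K from E; removing A—I disconnects A from I — these are bridges.
In total 6 edges are bridges.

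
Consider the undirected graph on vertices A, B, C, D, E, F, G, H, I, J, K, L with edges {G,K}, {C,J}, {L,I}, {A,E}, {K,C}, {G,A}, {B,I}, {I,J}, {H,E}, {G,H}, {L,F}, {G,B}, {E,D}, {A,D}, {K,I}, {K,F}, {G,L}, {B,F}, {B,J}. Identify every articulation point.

Removing G increases the component count from 1 to 2, so G is a cut vertex.
By contrast removing C leaves 1 component; it is not a cut vertex. No other vertex is a cut vertex either.

G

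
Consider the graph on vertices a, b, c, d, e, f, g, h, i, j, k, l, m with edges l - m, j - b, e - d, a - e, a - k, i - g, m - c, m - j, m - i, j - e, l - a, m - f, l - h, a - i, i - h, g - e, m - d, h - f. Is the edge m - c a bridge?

Removing m - c leaves no path between m and c: the component count goes from 1 to 2. So it is a bridge.

Yes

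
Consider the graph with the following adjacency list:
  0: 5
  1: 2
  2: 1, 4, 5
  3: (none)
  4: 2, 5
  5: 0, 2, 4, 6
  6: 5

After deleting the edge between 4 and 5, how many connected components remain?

2

4 and 5 are still connected via 4-2-5, so the component count stays at 2.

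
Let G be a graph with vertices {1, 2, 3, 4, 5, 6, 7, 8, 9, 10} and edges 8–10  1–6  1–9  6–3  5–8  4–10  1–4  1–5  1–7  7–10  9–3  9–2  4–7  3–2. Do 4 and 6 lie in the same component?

Yes

From 4 we can reach 1, 2, 3, 4, 5, 6, 7, 8, 9, 10, which includes 6.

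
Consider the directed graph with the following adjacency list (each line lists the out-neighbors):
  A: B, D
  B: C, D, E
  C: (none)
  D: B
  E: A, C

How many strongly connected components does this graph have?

2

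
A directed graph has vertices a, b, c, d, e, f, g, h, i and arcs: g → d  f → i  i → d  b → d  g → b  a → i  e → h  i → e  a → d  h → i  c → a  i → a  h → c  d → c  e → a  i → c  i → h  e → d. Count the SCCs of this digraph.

4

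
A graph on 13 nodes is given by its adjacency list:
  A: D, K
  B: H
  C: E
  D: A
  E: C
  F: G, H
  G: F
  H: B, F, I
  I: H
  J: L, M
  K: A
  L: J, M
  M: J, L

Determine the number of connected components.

4

Starting from C we can reach C, E. That is one component of size 2.
Starting from J we can reach J, L, M. That is one component of size 3.
Starting from A we can reach A, D, K. That is one component of size 3.
Starting from B we can reach B, F, G, H, I. That is one component of size 5.
Total: 4 components.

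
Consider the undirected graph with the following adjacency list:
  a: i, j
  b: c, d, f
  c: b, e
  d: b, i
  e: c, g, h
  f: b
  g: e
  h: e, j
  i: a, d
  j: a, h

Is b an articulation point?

Yes

Deleting b raises the number of components from 1 to 2, so b is a cut vertex.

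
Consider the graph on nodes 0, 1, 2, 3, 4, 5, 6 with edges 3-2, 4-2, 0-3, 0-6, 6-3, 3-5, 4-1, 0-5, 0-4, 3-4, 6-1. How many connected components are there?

1

Starting from 0 we can reach 0, 1, 2, 3, 4, 5, 6. That is one component of size 7.
Total: 1 component.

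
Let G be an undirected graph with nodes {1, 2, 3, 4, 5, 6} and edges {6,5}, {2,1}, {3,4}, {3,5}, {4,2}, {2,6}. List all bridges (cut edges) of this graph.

1-2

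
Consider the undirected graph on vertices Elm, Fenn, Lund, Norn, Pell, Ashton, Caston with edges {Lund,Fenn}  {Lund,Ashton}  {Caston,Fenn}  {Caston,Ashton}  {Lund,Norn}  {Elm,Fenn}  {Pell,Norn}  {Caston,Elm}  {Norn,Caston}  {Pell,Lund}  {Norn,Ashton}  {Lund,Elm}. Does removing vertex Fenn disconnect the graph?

No

Deleting Fenn leaves 1 component (was 1) (its neighbors Elm, Lund, Caston remain connected to each other), so Fenn is not a cut vertex.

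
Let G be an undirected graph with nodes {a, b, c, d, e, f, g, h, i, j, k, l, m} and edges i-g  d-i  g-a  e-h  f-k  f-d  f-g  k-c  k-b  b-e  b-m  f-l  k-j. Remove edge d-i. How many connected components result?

1

d and i are still connected via d-f-g-i, so the component count stays at 1.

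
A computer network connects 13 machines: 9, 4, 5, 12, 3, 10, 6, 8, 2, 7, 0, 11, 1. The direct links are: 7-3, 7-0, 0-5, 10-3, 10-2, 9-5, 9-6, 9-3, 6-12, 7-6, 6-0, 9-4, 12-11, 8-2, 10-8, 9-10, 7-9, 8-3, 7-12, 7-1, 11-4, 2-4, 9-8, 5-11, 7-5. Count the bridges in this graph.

The edges on the cycle 9-6-0-5-11-4-2-8-9 are not bridges since each lies on that cycle.
But removing 7-1 disconnects 7 from 1 — this is a bridge.

1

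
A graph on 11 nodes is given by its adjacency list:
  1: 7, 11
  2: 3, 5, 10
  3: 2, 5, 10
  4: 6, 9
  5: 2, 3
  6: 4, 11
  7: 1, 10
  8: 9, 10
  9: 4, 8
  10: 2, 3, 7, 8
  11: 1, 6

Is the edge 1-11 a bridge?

No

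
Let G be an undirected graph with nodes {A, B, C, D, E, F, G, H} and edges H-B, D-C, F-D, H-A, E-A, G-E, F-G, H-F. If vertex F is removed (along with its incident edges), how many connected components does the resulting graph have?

2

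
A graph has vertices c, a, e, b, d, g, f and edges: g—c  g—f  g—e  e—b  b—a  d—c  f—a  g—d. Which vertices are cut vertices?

g

Removing g increases the component count from 1 to 2, so g is a cut vertex.
By contrast removing f leaves 1 component; it is not a cut vertex. No other vertex is a cut vertex either.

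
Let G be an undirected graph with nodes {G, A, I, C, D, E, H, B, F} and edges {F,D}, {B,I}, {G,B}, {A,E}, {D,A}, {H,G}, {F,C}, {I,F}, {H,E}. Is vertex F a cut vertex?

Yes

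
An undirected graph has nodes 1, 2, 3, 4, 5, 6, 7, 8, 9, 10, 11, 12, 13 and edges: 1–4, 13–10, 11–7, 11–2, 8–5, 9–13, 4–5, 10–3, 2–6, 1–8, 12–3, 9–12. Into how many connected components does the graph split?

Starting from 1 we can reach 1, 4, 5, 8. That is one component of size 4.
Starting from 2 we can reach 2, 6, 7, 11. That is one component of size 4.
Starting from 3 we can reach 3, 9, 10, 12, 13. That is one component of size 5.
Total: 3 components.

3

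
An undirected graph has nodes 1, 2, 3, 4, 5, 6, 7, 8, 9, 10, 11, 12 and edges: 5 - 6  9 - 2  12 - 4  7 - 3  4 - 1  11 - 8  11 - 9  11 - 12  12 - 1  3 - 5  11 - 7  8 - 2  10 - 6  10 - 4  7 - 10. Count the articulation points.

Removing 11 increases the component count from 1 to 2, so 11 is a cut vertex.
By contrast removing 3 leaves 1 component; it is not a cut vertex. No other vertex is a cut vertex either.

1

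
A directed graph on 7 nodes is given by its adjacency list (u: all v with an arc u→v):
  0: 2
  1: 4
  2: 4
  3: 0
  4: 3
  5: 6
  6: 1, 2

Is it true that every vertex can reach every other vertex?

No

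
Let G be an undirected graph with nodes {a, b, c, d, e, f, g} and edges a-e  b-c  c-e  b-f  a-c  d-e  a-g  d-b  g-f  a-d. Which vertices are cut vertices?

none

Removing c, for instance, still leaves 1 component. No single vertex removal increases the component count — the graph has no articulation points.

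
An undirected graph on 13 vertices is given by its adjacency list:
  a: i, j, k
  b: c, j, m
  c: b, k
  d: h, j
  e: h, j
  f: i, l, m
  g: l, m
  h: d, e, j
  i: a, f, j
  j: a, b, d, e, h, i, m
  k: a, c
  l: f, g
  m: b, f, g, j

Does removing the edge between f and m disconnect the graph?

No

After removing f-m, the path f-i-j-m still connects them, so the edge is not a bridge.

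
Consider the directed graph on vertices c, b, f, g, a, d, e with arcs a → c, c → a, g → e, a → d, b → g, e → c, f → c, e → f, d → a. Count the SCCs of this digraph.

{a, c, d} are all mutually reachable — one SCC of size 3.
{f} is an SCC by itself.
{e} is an SCC by itself.
{g} is an SCC by itself.
{b} is an SCC by itself.
That gives 5 strongly connected components.

5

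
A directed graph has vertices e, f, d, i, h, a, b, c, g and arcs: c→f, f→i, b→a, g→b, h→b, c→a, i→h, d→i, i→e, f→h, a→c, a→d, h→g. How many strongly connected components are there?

{a, b, c, d, f, g, h, i} are all mutually reachable — one SCC of size 8.
{e} is an SCC by itself.
That gives 2 strongly connected components.

2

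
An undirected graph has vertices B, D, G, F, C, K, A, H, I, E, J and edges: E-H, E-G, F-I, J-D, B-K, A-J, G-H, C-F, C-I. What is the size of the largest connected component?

3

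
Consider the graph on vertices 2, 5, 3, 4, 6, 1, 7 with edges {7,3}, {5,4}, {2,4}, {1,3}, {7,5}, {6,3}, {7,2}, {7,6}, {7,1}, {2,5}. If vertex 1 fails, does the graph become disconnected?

No

Deleting 1 leaves 1 component (was 1) (its neighbors 3, 7 remain connected to each other), so 1 is not a cut vertex.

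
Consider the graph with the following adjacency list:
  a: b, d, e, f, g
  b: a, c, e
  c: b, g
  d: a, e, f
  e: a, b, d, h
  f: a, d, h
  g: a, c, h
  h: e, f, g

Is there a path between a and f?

Yes

From a we can reach a, b, c, d, e, f, g, h, which includes f.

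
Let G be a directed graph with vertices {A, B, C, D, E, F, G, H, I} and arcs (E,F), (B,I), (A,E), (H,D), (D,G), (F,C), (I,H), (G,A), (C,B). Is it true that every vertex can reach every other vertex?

Yes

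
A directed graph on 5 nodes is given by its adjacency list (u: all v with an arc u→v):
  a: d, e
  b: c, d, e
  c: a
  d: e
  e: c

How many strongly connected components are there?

2

{a, c, d, e} are all mutually reachable — one SCC of size 4.
{b} is an SCC by itself.
That gives 2 strongly connected components.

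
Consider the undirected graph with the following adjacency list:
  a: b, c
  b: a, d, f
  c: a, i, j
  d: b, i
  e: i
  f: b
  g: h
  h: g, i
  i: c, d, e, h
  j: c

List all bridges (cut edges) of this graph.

b-f, c-j, e-i, g-h, h-i

The edges on the cycle i-d-b-a-c-i are not bridges since each lies on that cycle.
But removing b-f disconnects b from f; removing h-g disconnects h from g; removing i-e disconnects i from e; removing i-h disconnects i from h — these are bridges.
In total 5 edges are bridges.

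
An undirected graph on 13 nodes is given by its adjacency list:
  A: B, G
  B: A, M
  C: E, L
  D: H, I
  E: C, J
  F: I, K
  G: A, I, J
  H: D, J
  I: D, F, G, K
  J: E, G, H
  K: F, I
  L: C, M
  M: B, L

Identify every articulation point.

I

Removing I increases the component count from 1 to 2, so I is a cut vertex.
By contrast removing B leaves 1 component; it is not a cut vertex. No other vertex is a cut vertex either.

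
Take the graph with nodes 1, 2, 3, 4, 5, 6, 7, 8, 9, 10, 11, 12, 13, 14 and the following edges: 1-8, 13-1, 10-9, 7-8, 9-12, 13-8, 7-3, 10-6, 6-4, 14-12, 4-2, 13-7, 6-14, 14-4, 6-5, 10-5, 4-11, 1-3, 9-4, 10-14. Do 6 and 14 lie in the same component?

Yes

From 6 we can reach 2, 4, 5, 6, 9, 10, 11, 12, 14, which includes 14.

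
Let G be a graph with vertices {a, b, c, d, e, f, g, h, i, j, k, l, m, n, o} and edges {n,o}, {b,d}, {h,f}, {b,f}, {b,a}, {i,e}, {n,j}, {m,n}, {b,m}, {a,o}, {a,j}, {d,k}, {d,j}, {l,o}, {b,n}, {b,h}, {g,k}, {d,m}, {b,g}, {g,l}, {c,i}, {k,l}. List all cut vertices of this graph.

Removing b increases the component count from 2 to 3, so b is a cut vertex.
Removing i increases the component count from 2 to 3, so i is a cut vertex.
By contrast removing f leaves 2 components; it is not a cut vertex. No other vertex is a cut vertex either.

b, i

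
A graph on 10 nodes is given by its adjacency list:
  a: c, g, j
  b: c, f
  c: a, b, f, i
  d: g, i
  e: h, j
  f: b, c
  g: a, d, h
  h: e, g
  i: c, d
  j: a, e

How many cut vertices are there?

1

Removing c increases the component count from 1 to 2, so c is a cut vertex.
By contrast removing i leaves 1 component; it is not a cut vertex. No other vertex is a cut vertex either.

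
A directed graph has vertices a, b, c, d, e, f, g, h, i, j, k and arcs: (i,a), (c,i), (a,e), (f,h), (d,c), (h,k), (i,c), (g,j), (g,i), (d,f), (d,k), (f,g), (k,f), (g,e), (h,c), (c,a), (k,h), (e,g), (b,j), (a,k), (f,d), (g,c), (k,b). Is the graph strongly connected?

There is no directed path from b to e, so the graph is not strongly connected.

No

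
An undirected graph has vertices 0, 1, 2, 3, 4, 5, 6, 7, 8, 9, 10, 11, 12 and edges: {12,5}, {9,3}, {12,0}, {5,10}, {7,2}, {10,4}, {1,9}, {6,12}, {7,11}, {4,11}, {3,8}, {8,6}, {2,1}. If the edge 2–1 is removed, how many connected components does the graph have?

1

2 and 1 are still connected via 2-7-11-4-10-5-12-6-8-3-9-1, so the component count stays at 1.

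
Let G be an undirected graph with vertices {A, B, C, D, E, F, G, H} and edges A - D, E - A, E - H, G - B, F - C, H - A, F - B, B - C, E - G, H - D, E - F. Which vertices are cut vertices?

Removing E increases the component count from 1 to 2, so E is a cut vertex.
By contrast removing B leaves 1 component; it is not a cut vertex. No other vertex is a cut vertex either.

E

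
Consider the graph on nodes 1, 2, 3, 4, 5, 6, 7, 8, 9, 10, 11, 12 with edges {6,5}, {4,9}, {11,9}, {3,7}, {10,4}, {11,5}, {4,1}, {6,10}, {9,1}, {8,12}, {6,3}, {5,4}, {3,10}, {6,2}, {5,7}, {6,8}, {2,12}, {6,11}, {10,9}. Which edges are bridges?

The edges on the cycle 6-3-7-5-6 are not bridges since each lies on that cycle.
Every edge lies on some cycle, so there are no bridges.

none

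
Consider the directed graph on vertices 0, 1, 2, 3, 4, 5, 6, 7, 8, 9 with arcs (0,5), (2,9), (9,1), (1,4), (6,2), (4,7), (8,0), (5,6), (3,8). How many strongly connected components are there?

10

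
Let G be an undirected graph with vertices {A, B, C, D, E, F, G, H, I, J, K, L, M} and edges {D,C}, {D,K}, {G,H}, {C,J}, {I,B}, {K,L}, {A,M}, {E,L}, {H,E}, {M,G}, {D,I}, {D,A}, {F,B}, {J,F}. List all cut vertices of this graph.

D

Removing D increases the component count from 1 to 2, so D is a cut vertex.
By contrast removing G leaves 1 component; it is not a cut vertex. No other vertex is a cut vertex either.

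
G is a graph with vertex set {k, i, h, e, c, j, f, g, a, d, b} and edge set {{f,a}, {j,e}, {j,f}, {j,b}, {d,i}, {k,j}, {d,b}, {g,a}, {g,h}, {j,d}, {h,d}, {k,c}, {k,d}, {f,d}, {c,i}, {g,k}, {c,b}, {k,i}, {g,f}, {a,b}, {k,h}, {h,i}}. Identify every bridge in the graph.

e-j

The edges on the cycle k-j-f-d-b-c-k are not bridges since each lies on that cycle.
But removing e - j disconnects e from j — this is a bridge.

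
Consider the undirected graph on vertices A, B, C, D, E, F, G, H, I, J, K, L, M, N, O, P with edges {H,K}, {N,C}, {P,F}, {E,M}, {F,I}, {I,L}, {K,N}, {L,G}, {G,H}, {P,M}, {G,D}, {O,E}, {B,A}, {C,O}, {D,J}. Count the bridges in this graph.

3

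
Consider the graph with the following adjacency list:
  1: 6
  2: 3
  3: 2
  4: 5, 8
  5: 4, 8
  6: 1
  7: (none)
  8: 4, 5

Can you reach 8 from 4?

Yes

From 4 we can reach 4, 5, 8, which includes 8.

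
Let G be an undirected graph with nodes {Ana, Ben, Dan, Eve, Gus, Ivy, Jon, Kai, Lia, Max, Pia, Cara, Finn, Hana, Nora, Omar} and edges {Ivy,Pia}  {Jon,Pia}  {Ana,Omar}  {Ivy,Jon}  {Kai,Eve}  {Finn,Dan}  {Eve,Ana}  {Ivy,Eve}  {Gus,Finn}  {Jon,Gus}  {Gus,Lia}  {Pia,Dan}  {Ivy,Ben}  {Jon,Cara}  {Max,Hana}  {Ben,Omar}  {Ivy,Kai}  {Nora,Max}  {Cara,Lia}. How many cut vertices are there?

2

Removing Ivy increases the component count from 2 to 3, so Ivy is a cut vertex.
Removing Max increases the component count from 2 to 3, so Max is a cut vertex.
By contrast removing Finn leaves 2 components; it is not a cut vertex. No other vertex is a cut vertex either.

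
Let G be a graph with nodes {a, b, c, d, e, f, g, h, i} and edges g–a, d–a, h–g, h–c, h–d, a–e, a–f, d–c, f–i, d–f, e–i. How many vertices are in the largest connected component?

b is isolated — a component by itself.
Starting from a we can reach a, c, d, e, f, g, h, i. That is one component of size 8.
The largest has 8 vertices.

8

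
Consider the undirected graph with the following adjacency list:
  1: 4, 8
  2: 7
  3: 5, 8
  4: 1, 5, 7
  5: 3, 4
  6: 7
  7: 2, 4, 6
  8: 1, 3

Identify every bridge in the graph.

The edges on the cycle 5-3-8-1-4-5 are not bridges since each lies on that cycle.
But removing 4-7 disconnects 4 from 7; removing 7-6 disconnects 7 from 6; removing 7-2 disconnects 7 from 2 — these are bridges.

2-7, 4-7, 6-7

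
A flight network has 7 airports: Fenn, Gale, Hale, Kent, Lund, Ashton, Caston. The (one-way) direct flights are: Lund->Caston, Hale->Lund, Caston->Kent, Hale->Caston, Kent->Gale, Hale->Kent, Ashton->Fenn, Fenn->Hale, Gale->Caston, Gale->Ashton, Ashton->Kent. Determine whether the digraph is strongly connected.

From Fenn we can reach every vertex (Fenn, Gale, Hale, Kent, Lund, Ashton, Caston), and every vertex can reach Fenn (Fenn, Gale, Hale, Kent, Lund, Ashton, Caston). So the whole graph is one strongly connected component.

Yes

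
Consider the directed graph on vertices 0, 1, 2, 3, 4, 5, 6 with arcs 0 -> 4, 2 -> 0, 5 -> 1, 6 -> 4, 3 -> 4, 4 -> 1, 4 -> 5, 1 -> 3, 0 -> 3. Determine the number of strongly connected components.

{1, 3, 4, 5} are all mutually reachable — one SCC of size 4.
{2} is an SCC by itself.
{6} is an SCC by itself.
{0} is an SCC by itself.
That gives 4 strongly connected components.

4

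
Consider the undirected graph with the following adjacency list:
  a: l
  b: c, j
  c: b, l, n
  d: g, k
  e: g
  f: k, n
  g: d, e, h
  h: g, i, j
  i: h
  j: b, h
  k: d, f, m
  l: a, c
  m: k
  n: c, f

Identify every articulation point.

Removing c increases the component count from 1 to 2, so c is a cut vertex.
Removing g increases the component count from 1 to 2, so g is a cut vertex.
Removing h increases the component count from 1 to 2, so h is a cut vertex.
Likewise k, l are cut vertices.
By contrast removing i leaves 1 component; it is not a cut vertex. No other vertex is a cut vertex either.

c, g, h, k, l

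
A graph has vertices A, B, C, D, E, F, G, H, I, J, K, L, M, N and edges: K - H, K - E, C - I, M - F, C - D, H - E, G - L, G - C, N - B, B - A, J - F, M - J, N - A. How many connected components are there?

Starting from A we can reach A, B, N. That is one component of size 3.
Starting from F we can reach F, J, M. That is one component of size 3.
Starting from E we can reach E, H, K. That is one component of size 3.
Starting from C we can reach C, D, G, I, L. That is one component of size 5.
Total: 4 components.

4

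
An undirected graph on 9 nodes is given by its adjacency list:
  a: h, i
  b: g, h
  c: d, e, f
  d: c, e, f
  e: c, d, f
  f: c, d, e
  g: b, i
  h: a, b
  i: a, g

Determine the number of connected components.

2

Starting from c we can reach c, d, e, f. That is one component of size 4.
Starting from a we can reach a, b, g, h, i. That is one component of size 5.
Total: 2 components.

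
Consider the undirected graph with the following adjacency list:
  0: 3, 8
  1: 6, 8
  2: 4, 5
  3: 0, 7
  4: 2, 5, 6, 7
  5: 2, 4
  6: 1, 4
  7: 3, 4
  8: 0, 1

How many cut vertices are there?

Removing 4 increases the component count from 1 to 2, so 4 is a cut vertex.
By contrast removing 2 leaves 1 component; it is not a cut vertex. No other vertex is a cut vertex either.

1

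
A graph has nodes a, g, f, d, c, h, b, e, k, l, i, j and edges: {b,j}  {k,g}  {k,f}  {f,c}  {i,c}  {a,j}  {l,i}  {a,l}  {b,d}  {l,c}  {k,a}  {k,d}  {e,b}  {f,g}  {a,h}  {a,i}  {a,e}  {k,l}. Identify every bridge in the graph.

The edges on the cycle k-f-g-k are not bridges since each lies on that cycle.
But removing a-h disconnects a from h — this is a bridge.

a-h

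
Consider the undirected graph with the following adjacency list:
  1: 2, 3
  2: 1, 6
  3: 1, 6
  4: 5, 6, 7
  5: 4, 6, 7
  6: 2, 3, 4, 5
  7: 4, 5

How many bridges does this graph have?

The edges on the cycle 6-5-7-4-6 are not bridges since each lies on that cycle.
Every edge lies on some cycle, so there are no bridges.

0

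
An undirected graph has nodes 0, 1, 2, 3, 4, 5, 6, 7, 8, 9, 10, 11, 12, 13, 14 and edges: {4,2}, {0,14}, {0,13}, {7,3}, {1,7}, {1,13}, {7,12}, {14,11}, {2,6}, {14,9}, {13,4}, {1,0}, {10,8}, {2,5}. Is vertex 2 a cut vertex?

Yes

Deleting 2 raises the number of components from 2 to 4, so 2 is a cut vertex.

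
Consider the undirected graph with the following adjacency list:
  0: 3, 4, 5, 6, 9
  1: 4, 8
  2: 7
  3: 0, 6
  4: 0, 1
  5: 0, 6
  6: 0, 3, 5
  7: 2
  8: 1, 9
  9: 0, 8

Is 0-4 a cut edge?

After removing 0-4, the path 0-9-8-1-4 still connects them, so the edge is not a bridge.

No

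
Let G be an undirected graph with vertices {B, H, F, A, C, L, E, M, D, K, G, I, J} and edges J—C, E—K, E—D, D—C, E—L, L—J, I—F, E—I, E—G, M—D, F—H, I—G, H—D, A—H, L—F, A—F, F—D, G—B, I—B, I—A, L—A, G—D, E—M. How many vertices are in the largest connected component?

13

Starting from A we can reach A, B, C, D, E, F, G, H, I, J, K, L, M. That is one component of size 13.
The largest has 13 vertices.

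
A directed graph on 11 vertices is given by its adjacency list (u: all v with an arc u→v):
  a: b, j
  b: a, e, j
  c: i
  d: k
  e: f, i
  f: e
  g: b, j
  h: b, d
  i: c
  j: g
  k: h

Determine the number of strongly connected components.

4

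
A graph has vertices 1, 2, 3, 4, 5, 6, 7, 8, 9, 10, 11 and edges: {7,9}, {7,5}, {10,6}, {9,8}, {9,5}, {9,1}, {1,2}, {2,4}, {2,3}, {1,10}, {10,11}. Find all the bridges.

1-10, 1-2, 1-9, 10-11, 10-6, 2-3, 2-4, 8-9

The edges on the cycle 7-9-5-7 are not bridges since each lies on that cycle.
But removing 2-3 disconnects 2 from 3; removing 9-1 disconnects 9 from 1; removing 10-1 disconnects 10 from 1; removing 9-8 disconnects 9 from 8 — these are bridges.
In total 8 edges are bridges.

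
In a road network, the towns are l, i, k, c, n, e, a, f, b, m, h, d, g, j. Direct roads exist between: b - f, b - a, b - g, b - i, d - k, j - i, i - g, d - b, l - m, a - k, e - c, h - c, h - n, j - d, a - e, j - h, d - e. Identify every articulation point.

Removing b increases the component count from 2 to 3, so b is a cut vertex.
Removing h increases the component count from 2 to 3, so h is a cut vertex.
By contrast removing e leaves 2 components; it is not a cut vertex. No other vertex is a cut vertex either.

b, h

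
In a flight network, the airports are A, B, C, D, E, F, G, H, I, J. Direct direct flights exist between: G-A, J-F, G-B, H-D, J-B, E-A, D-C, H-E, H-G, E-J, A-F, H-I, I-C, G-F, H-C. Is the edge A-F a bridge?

No

After removing A-F, the path A-G-F still connects them, so the edge is not a bridge.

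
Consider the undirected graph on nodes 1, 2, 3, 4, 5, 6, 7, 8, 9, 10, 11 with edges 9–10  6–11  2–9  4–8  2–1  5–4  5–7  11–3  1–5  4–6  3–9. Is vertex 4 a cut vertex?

Deleting 4 raises the number of components from 1 to 2, so 4 is a cut vertex.

Yes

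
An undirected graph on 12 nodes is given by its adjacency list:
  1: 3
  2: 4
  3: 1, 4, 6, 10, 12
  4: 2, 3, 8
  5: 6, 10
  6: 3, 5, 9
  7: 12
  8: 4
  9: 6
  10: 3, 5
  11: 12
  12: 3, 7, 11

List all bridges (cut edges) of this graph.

1-3, 11-12, 12-3, 12-7, 2-4, 3-4, 4-8, 6-9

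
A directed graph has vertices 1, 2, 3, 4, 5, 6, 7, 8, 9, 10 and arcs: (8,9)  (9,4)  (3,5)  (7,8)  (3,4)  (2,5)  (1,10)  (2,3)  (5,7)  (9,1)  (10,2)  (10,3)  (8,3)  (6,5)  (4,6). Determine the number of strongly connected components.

1

{1, 2, 3, 4, 5, 6, 7, 8, 9, 10} are all mutually reachable — one SCC of size 10.
That gives 1 strongly connected component.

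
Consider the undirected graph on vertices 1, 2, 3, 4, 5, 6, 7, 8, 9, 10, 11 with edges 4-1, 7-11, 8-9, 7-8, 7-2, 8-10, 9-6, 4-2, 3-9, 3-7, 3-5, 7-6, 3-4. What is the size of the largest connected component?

Starting from 1 we can reach 1, 2, 3, 4, 5, 6, 7, 8, 9, 10, 11. That is one component of size 11.
The largest has 11 vertices.

11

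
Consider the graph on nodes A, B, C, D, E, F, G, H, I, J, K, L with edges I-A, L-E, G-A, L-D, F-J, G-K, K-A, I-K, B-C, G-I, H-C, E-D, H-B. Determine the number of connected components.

4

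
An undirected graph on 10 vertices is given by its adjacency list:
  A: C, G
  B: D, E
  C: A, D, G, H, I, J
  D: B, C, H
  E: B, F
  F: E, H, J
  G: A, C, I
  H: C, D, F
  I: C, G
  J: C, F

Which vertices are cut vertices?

Removing C increases the component count from 1 to 2, so C is a cut vertex.
By contrast removing D leaves 1 component; it is not a cut vertex. No other vertex is a cut vertex either.

C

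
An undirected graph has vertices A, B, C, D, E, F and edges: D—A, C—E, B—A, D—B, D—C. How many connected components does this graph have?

2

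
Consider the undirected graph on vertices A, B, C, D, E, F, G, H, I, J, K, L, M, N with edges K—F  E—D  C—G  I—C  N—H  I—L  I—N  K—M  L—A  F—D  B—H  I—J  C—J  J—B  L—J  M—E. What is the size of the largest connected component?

Starting from D we can reach D, E, F, K, M. That is one component of size 5.
Starting from A we can reach A, B, C, G, H, I, J, L, N. That is one component of size 9.
The largest has 9 vertices.

9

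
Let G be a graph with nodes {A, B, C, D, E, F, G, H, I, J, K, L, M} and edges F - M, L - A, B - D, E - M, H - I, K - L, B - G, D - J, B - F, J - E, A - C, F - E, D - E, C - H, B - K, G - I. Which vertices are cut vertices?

Removing B increases the component count from 1 to 2, so B is a cut vertex.
By contrast removing L leaves 1 component; it is not a cut vertex. No other vertex is a cut vertex either.

B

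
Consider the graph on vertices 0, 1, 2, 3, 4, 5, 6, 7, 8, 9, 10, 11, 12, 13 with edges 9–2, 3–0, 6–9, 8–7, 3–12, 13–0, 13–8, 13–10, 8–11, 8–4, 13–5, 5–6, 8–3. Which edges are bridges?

The edges on the cycle 13-8-3-0-13 are not bridges since each lies on that cycle.
But removing 13–10 disconnects 13 from 10; removing 8–4 disconnects 8 from 4; removing 5–6 disconnects 5 from 6; removing 13–5 disconnects 13 from 5 — these are bridges.
In total 9 edges are bridges.

10-13, 11-8, 12-3, 13-5, 2-9, 4-8, 5-6, 6-9, 7-8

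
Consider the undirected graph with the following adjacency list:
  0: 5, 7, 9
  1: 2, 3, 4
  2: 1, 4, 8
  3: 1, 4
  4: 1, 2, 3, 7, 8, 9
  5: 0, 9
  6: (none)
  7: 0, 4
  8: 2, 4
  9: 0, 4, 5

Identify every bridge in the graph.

The edges on the cycle 4-7-0-5-9-4 are not bridges since each lies on that cycle.
Every edge lies on some cycle, so there are no bridges.

none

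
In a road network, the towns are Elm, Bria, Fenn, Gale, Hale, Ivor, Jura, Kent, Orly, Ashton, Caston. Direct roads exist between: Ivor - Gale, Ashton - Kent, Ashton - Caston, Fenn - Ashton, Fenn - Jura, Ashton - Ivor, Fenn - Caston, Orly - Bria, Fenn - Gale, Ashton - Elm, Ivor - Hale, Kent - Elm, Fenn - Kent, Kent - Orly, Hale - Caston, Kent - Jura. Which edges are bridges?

Bria-Orly, Kent-Orly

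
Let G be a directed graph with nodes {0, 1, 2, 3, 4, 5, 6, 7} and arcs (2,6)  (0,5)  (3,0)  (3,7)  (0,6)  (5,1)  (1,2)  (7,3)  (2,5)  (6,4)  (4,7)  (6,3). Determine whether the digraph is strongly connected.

Yes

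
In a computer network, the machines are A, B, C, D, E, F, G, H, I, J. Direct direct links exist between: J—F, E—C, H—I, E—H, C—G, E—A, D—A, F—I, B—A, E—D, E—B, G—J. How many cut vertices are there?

Removing E increases the component count from 1 to 2, so E is a cut vertex.
By contrast removing B leaves 1 component; it is not a cut vertex. No other vertex is a cut vertex either.

1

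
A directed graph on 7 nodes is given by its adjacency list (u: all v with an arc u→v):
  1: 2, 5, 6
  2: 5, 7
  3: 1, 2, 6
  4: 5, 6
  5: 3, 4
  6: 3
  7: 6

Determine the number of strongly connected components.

1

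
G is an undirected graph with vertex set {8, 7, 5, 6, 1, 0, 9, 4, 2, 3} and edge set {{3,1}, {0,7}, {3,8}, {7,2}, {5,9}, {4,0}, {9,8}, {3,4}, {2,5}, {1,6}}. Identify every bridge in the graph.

The edges on the cycle 3-4-0-7-2-5-9-8-3 are not bridges since each lies on that cycle.
But removing 1–6 disconnects 1 from 6; removing 3–1 disconnects 3 from 1 — these are bridges.

1-3, 1-6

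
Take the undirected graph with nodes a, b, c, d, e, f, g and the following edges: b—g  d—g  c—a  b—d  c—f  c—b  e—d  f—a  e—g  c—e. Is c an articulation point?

Yes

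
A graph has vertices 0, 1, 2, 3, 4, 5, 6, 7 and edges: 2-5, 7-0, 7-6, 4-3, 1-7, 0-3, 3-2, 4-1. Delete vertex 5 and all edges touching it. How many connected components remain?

1

With 5 gone, the remaining components are: {0, 1, 2, 3, 4, 6, 7}.
That is 1 component.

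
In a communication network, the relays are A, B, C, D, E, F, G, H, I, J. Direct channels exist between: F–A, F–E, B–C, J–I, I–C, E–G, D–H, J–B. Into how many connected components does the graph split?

3

Starting from D we can reach D, H. That is one component of size 2.
Starting from A we can reach A, E, F, G. That is one component of size 4.
Starting from B we can reach B, C, I, J. That is one component of size 4.
Total: 3 components.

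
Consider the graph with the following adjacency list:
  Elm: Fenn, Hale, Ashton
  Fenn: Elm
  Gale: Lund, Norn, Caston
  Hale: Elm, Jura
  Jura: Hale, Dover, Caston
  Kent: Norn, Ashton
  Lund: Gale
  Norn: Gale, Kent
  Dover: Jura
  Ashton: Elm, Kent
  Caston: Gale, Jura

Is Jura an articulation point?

Yes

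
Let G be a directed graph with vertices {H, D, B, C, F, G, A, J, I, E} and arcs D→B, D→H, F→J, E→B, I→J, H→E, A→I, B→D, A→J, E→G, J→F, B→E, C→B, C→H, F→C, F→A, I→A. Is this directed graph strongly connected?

There is no directed path from H to A, so the graph is not strongly connected.

No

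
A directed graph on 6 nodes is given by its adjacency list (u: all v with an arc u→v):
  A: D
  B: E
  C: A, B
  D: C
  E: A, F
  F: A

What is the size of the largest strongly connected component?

6

{A, B, C, D, E, F} are all mutually reachable — one SCC of size 6.
The largest has 6 vertices.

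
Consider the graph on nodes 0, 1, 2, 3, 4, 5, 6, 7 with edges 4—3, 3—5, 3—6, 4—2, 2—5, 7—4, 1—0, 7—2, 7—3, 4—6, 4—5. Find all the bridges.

0-1

The edges on the cycle 7-4-2-7 are not bridges since each lies on that cycle.
But removing 1—0 disconnects 1 from 0 — this is a bridge.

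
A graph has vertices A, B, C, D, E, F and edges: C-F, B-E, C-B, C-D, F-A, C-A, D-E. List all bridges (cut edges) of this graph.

none

The edges on the cycle C-F-A-C are not bridges since each lies on that cycle.
Every edge lies on some cycle, so there are no bridges.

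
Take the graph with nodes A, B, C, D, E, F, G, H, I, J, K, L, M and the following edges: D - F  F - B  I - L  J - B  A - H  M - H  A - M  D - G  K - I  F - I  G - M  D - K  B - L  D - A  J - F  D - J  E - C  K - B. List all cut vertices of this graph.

Removing D increases the component count from 2 to 3, so D is a cut vertex.
By contrast removing A leaves 2 components; it is not a cut vertex. No other vertex is a cut vertex either.

D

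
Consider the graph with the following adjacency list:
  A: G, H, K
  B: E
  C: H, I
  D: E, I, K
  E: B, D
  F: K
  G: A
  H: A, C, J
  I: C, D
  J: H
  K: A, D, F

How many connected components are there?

1

Starting from A we can reach A, B, C, D, E, F, G, H, I, J, K. That is one component of size 11.
Total: 1 component.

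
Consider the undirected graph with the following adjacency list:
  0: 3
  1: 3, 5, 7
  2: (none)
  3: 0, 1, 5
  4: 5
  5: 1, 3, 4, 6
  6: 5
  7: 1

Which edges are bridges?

The edges on the cycle 5-1-3-5 are not bridges since each lies on that cycle.
But removing 1-7 disconnects 1 from 7; removing 5-4 disconnects 5 from 4; removing 3-0 disconnects 3 from 0; removing 5-6 disconnects 5 from 6 — these are bridges.

0-3, 1-7, 4-5, 5-6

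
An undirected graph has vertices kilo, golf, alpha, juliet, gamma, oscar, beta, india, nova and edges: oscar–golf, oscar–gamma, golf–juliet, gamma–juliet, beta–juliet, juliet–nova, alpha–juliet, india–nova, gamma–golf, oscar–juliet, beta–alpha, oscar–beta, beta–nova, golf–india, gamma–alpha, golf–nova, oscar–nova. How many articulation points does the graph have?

Removing alpha, for instance, still leaves 2 components. No single vertex removal increases the component count — the graph has no articulation points.

0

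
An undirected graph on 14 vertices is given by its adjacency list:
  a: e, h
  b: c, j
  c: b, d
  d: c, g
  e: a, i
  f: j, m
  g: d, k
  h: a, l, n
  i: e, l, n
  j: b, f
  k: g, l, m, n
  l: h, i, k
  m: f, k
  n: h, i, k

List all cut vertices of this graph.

k

Removing k increases the component count from 1 to 2, so k is a cut vertex.
By contrast removing m leaves 1 component; it is not a cut vertex. No other vertex is a cut vertex either.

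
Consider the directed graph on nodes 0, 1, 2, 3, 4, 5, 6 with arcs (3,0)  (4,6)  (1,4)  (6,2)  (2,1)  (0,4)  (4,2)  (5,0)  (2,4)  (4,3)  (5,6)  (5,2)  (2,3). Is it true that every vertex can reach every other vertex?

No

There is no directed path from 6 to 5, so the graph is not strongly connected.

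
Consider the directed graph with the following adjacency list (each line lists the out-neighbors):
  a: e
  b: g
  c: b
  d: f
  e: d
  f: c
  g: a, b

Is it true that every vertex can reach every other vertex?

Yes

From c we can reach every vertex (a, b, c, d, e, f, g), and every vertex can reach c (a, b, c, d, e, f, g). So the whole graph is one strongly connected component.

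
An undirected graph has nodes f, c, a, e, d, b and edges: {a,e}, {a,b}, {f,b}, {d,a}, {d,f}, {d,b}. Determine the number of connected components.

c is isolated — a component by itself.
Starting from a we can reach a, b, d, e, f. That is one component of size 5.
Total: 2 components.

2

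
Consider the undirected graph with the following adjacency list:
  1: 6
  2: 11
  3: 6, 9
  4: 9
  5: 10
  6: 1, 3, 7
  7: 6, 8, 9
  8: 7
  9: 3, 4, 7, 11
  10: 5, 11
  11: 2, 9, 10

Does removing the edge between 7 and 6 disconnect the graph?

After removing 7-6, the path 7-9-3-6 still connects them, so the edge is not a bridge.

No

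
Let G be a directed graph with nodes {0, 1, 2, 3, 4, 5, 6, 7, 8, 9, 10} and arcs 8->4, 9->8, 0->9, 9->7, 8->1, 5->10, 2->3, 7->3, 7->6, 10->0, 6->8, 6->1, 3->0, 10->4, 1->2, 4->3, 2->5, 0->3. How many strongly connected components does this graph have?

1

{0, 1, 2, 3, 4, 5, 6, 7, 8, 9, 10} are all mutually reachable — one SCC of size 11.
That gives 1 strongly connected component.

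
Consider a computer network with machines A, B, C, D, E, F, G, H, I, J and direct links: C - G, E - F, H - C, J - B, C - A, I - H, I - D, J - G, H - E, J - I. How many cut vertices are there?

Removing C increases the component count from 1 to 2, so C is a cut vertex.
Removing E increases the component count from 1 to 2, so E is a cut vertex.
Removing H increases the component count from 1 to 2, so H is a cut vertex.
Likewise I, J are cut vertices.
By contrast removing A leaves 1 component; it is not a cut vertex. No other vertex is a cut vertex either.

5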